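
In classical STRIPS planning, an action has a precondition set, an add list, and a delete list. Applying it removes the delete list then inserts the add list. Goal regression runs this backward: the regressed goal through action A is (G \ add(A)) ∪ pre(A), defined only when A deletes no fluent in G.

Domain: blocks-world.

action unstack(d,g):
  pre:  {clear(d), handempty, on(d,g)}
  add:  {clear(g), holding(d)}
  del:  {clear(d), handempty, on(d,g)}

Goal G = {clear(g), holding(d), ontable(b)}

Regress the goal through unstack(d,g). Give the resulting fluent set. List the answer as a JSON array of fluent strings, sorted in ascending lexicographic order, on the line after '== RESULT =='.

Regress:
  G ∩ del = {}  (empty — regression defined)
  G \ add = {clear(g), holding(d), ontable(b)} \ {clear(g), holding(d)} = {ontable(b)}
  ∪ pre   = {ontable(b)} ∪ {clear(d), handempty, on(d,g)}
          = {clear(d), handempty, on(d,g), ontable(b)}

== RESULT ==
["clear(d)", "handempty", "on(d,g)", "ontable(b)"]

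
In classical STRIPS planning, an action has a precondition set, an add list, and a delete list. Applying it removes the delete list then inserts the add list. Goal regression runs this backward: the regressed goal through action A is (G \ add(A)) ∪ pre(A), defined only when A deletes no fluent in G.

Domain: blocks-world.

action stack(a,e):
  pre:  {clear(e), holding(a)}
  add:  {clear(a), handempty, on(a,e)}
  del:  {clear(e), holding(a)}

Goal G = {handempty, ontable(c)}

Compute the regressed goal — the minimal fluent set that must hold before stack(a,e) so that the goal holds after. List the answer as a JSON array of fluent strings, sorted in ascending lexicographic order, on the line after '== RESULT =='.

Compute (G \ add) ∪ pre:
  G ∩ del = {}  (empty — regression defined)
  G \ add = {handempty, ontable(c)} \ {clear(a), handempty, on(a,e)} = {ontable(c)}
  ∪ pre   = {ontable(c)} ∪ {clear(e), holding(a)}
          = {clear(e), holding(a), ontable(c)}

== RESULT ==
["clear(e)", "holding(a)", "ontable(c)"]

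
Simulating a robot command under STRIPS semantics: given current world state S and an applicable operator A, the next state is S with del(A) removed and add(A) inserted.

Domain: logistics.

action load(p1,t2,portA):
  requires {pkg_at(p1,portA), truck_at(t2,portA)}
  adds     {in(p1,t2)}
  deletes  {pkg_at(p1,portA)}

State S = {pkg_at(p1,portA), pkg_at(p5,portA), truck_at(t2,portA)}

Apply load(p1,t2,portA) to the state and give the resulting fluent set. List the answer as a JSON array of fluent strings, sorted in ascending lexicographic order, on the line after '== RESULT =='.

Progress:
  pre ⊆ S: {pkg_at(p1,portA), truck_at(t2,portA)} ⊆ S  — applicable
  S \ del = {pkg_at(p5,portA), truck_at(t2,portA)}
  ∪ add   = {in(p1,t2), pkg_at(p5,portA), truck_at(t2,portA)}

== RESULT ==
["in(p1,t2)", "pkg_at(p5,portA)", "truck_at(t2,portA)"]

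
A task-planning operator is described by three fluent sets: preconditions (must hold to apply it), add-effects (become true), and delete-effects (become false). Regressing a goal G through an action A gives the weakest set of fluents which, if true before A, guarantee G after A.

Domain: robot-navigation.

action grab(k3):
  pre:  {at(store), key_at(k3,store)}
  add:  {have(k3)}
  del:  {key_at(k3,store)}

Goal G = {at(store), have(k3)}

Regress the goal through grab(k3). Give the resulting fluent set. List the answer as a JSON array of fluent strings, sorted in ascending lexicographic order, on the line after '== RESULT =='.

Regress:
  G ∩ del = {}  (empty — regression defined)
  G \ add = {at(store), have(k3)} \ {have(k3)} = {at(store)}
  ∪ pre   = {at(store)} ∪ {at(store), key_at(k3,store)}
          = {at(store), key_at(k3,store)}

== RESULT ==
["at(store)", "key_at(k3,store)"]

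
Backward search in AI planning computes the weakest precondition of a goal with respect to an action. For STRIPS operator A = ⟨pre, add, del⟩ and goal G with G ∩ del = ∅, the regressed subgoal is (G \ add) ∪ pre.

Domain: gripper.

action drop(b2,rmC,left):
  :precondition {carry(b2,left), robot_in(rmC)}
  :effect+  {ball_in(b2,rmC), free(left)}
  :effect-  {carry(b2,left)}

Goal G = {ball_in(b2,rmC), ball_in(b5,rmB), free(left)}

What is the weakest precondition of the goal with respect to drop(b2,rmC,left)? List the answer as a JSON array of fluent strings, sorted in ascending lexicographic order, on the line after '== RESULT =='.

Compute (G \ add) ∪ pre:
  G ∩ del = {}  (empty — regression defined)
  G \ add = {ball_in(b2,rmC), ball_in(b5,rmB), free(left)} \ {ball_in(b2,rmC), free(left)} = {ball_in(b5,rmB)}
  ∪ pre   = {ball_in(b5,rmB)} ∪ {carry(b2,left), robot_in(rmC)}
          = {ball_in(b5,rmB), carry(b2,left), robot_in(rmC)}

== RESULT ==
["ball_in(b5,rmB)", "carry(b2,left)", "robot_in(rmC)"]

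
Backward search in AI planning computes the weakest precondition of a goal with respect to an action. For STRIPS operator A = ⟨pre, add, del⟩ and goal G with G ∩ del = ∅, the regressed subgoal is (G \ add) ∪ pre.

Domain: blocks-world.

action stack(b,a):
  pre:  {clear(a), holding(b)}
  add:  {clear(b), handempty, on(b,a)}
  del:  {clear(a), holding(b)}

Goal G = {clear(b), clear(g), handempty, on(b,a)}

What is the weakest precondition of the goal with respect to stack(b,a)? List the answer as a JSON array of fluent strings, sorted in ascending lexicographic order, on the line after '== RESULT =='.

Compute (G \ add) ∪ pre:
  G ∩ del = {}  (empty — regression defined)
  G \ add = {clear(b), clear(g), handempty, on(b,a)} \ {clear(b), handempty, on(b,a)} = {clear(g)}
  ∪ pre   = {clear(g)} ∪ {clear(a), holding(b)}
          = {clear(a), clear(g), holding(b)}

== RESULT ==
["clear(a)", "clear(g)", "holding(b)"]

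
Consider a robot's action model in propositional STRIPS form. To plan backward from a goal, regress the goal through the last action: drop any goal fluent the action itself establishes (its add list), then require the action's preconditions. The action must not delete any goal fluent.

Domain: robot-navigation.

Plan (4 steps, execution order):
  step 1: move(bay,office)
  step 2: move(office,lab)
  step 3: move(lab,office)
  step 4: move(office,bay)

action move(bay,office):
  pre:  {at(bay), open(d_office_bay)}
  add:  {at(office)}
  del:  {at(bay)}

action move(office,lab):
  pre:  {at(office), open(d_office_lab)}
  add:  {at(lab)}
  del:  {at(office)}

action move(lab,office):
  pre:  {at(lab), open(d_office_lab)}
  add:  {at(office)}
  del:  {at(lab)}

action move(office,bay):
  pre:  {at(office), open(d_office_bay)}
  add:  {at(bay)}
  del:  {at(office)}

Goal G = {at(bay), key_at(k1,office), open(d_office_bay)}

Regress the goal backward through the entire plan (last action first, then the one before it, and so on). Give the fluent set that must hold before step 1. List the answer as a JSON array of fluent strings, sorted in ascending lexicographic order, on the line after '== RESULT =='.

Regress step by step:
  through step 4 (move(office,bay)): drop {at(bay)}, keep {key_at(k1,office), open(d_office_bay)}, require {at(office), open(d_office_bay)}
    → {at(office), key_at(k1,office), open(d_office_bay)}
  through step 3 (move(lab,office)): drop {at(office)}, keep {key_at(k1,office), open(d_office_bay)}, require {at(lab), open(d_office_lab)}
    → {at(lab), key_at(k1,office), open(d_office_bay), open(d_office_lab)}
  through step 2 (move(office,lab)): drop {at(lab)}, keep {key_at(k1,office), open(d_office_bay), open(d_office_lab)}, require {at(office), open(d_office_lab)}
    → {at(office), key_at(k1,office), open(d_office_bay), open(d_office_lab)}
  through step 1 (move(bay,office)): drop {at(office)}, keep {key_at(k1,office), open(d_office_bay), open(d_office_lab)}, require {at(bay), open(d_office_bay)}
    → {at(bay), key_at(k1,office), open(d_office_bay), open(d_office_lab)}

== RESULT ==
["at(bay)", "key_at(k1,office)", "open(d_office_bay)", "open(d_office_lab)"]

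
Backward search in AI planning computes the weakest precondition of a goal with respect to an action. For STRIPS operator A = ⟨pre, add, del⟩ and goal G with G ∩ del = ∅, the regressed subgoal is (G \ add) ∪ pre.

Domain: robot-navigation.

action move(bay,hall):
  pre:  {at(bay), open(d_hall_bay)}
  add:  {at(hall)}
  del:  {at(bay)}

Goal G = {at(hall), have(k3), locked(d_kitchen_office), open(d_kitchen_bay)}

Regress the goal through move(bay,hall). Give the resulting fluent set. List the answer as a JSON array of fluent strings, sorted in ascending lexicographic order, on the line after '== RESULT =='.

Regress:
  G ∩ del = {}  (empty — regression defined)
  G \ add = {at(hall), have(k3), locked(d_kitchen_office), open(d_kitchen_bay)} \ {at(hall)} = {have(k3), locked(d_kitchen_office), open(d_kitchen_bay)}
  ∪ pre   = {have(k3), locked(d_kitchen_office), open(d_kitchen_bay)} ∪ {at(bay), open(d_hall_bay)}
          = {at(bay), have(k3), locked(d_kitchen_office), open(d_hall_bay), open(d_kitchen_bay)}

== RESULT ==
["at(bay)", "have(k3)", "locked(d_kitchen_office)", "open(d_hall_bay)", "open(d_kitchen_bay)"]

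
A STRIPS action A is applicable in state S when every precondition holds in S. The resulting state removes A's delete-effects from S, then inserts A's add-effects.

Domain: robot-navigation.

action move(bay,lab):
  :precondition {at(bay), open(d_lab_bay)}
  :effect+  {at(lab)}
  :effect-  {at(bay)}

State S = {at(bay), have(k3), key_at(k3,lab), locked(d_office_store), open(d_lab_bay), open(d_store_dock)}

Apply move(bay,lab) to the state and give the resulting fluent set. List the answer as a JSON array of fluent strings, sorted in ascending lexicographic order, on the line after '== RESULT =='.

Compute (S \ del) ∪ add:
  pre ⊆ S: {at(bay), open(d_lab_bay)} ⊆ S  — applicable
  S \ del = {have(k3), key_at(k3,lab), locked(d_office_store), open(d_lab_bay), open(d_store_dock)}
  ∪ add   = {at(lab), have(k3), key_at(k3,lab), locked(d_office_store), open(d_lab_bay), open(d_store_dock)}

== RESULT ==
["at(lab)", "have(k3)", "key_at(k3,lab)", "locked(d_office_store)", "open(d_lab_bay)", "open(d_store_dock)"]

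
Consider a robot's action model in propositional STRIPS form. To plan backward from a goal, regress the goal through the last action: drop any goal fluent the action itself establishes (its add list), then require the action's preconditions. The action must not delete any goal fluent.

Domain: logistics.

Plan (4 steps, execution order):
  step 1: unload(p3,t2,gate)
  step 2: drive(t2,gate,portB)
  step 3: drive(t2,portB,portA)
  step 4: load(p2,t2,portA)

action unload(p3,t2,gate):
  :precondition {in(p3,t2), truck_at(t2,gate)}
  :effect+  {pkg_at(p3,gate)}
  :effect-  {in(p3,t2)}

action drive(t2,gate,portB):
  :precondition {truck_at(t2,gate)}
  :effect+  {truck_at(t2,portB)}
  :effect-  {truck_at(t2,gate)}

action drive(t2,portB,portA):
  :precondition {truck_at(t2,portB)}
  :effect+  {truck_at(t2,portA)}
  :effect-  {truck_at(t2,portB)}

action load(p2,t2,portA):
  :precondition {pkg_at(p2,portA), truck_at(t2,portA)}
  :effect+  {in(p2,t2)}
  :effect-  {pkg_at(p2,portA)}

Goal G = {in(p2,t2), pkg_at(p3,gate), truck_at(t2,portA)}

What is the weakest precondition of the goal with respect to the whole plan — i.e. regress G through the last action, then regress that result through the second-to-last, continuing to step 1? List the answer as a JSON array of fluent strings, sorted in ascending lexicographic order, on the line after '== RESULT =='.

Work backward from the goal:
  through step 4 (load(p2,t2,portA)): drop {in(p2,t2)}, keep {pkg_at(p3,gate), truck_at(t2,portA)}, require {pkg_at(p2,portA), truck_at(t2,portA)}
    → {pkg_at(p2,portA), pkg_at(p3,gate), truck_at(t2,portA)}
  through step 3 (drive(t2,portB,portA)): drop {truck_at(t2,portA)}, keep {pkg_at(p2,portA), pkg_at(p3,gate)}, require {truck_at(t2,portB)}
    → {pkg_at(p2,portA), pkg_at(p3,gate), truck_at(t2,portB)}
  through step 2 (drive(t2,gate,portB)): drop {truck_at(t2,portB)}, keep {pkg_at(p2,portA), pkg_at(p3,gate)}, require {truck_at(t2,gate)}
    → {pkg_at(p2,portA), pkg_at(p3,gate), truck_at(t2,gate)}
  through step 1 (unload(p3,t2,gate)): drop {pkg_at(p3,gate)}, keep {pkg_at(p2,portA), truck_at(t2,gate)}, require {in(p3,t2), truck_at(t2,gate)}
    → {in(p3,t2), pkg_at(p2,portA), truck_at(t2,gate)}

== RESULT ==
["in(p3,t2)", "pkg_at(p2,portA)", "truck_at(t2,gate)"]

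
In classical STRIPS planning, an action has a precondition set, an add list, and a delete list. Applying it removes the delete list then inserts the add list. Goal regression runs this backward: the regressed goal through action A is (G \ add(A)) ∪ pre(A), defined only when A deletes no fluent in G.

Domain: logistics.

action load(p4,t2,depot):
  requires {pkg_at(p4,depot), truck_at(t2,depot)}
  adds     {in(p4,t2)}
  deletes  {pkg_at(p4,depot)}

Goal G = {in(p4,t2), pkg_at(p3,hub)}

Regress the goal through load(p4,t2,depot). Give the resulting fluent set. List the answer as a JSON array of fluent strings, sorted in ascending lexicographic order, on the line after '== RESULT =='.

Compute (G \ add) ∪ pre:
  G ∩ del = {}  (empty — regression defined)
  G \ add = {in(p4,t2), pkg_at(p3,hub)} \ {in(p4,t2)} = {pkg_at(p3,hub)}
  ∪ pre   = {pkg_at(p3,hub)} ∪ {pkg_at(p4,depot), truck_at(t2,depot)}
          = {pkg_at(p3,hub), pkg_at(p4,depot), truck_at(t2,depot)}

== RESULT ==
["pkg_at(p3,hub)", "pkg_at(p4,depot)", "truck_at(t2,depot)"]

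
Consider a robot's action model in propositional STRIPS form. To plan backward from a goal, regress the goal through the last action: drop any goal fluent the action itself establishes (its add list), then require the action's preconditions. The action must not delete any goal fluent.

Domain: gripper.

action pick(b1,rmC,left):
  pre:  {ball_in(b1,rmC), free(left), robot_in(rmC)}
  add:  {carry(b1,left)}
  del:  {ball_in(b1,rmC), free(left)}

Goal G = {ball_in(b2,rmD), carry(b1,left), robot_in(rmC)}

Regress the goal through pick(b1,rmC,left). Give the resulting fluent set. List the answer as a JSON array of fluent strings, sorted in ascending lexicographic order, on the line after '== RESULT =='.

Compute (G \ add) ∪ pre:
  G ∩ del = {}  (empty — regression defined)
  G \ add = {ball_in(b2,rmD), carry(b1,left), robot_in(rmC)} \ {carry(b1,left)} = {ball_in(b2,rmD), robot_in(rmC)}
  ∪ pre   = {ball_in(b2,rmD), robot_in(rmC)} ∪ {ball_in(b1,rmC), free(left), robot_in(rmC)}
          = {ball_in(b1,rmC), ball_in(b2,rmD), free(left), robot_in(rmC)}

== RESULT ==
["ball_in(b1,rmC)", "ball_in(b2,rmD)", "free(left)", "robot_in(rmC)"]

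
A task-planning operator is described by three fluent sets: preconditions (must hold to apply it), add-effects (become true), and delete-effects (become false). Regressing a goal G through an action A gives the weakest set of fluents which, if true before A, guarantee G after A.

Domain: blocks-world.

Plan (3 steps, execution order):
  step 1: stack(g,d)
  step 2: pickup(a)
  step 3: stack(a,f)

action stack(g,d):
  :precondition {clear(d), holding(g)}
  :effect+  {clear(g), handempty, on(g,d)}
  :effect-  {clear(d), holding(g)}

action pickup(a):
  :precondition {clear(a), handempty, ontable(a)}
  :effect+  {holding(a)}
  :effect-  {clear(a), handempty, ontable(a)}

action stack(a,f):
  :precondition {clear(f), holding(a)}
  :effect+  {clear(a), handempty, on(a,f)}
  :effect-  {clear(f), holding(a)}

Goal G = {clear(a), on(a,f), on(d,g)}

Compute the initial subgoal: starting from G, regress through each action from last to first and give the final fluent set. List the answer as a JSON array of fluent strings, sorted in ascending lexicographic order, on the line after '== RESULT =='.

Regress step by step:
  through step 3 (stack(a,f)): drop {clear(a), on(a,f)}, keep {on(d,g)}, require {clear(f), holding(a)}
    → {clear(f), holding(a), on(d,g)}
  through step 2 (pickup(a)): drop {holding(a)}, keep {clear(f), on(d,g)}, require {clear(a), handempty, ontable(a)}
    → {clear(a), clear(f), handempty, on(d,g), ontable(a)}
  through step 1 (stack(g,d)): drop {handempty}, keep {clear(a), clear(f), on(d,g), ontable(a)}, require {clear(d), holding(g)}
    → {clear(a), clear(d), clear(f), holding(g), on(d,g), ontable(a)}

== RESULT ==
["clear(a)", "clear(d)", "clear(f)", "holding(g)", "on(d,g)", "ontable(a)"]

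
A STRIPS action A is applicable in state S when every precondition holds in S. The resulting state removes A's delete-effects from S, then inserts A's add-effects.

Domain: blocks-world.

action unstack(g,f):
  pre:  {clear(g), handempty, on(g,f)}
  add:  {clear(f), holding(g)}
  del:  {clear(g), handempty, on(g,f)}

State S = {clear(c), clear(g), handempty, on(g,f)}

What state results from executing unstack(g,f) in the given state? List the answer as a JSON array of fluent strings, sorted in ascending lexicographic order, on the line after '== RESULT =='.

Compute (S \ del) ∪ add:
  pre ⊆ S: {clear(g), handempty, on(g,f)} ⊆ S  — applicable
  S \ del = {clear(c)}
  ∪ add   = {clear(c), clear(f), holding(g)}

== RESULT ==
["clear(c)", "clear(f)", "holding(g)"]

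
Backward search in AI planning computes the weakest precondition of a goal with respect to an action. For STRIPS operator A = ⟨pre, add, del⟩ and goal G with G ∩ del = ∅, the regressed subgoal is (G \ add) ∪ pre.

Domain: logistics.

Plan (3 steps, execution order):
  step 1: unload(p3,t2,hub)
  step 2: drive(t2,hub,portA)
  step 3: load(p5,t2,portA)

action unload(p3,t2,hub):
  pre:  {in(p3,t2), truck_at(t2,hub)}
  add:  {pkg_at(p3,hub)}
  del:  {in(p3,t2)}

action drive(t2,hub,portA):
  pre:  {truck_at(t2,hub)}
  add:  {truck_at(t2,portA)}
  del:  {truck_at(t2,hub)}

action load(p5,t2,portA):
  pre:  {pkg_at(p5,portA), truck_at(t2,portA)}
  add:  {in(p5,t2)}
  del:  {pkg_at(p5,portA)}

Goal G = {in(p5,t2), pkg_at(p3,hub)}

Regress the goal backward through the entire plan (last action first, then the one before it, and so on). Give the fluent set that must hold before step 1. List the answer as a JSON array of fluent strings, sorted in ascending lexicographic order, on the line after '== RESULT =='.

Work backward from the goal:
  through step 3 (load(p5,t2,portA)): drop {in(p5,t2)}, keep {pkg_at(p3,hub)}, require {pkg_at(p5,portA), truck_at(t2,portA)}
    → {pkg_at(p3,hub), pkg_at(p5,portA), truck_at(t2,portA)}
  through step 2 (drive(t2,hub,portA)): drop {truck_at(t2,portA)}, keep {pkg_at(p3,hub), pkg_at(p5,portA)}, require {truck_at(t2,hub)}
    → {pkg_at(p3,hub), pkg_at(p5,portA), truck_at(t2,hub)}
  through step 1 (unload(p3,t2,hub)): drop {pkg_at(p3,hub)}, keep {pkg_at(p5,portA), truck_at(t2,hub)}, require {in(p3,t2), truck_at(t2,hub)}
    → {in(p3,t2), pkg_at(p5,portA), truck_at(t2,hub)}

== RESULT ==
["in(p3,t2)", "pkg_at(p5,portA)", "truck_at(t2,hub)"]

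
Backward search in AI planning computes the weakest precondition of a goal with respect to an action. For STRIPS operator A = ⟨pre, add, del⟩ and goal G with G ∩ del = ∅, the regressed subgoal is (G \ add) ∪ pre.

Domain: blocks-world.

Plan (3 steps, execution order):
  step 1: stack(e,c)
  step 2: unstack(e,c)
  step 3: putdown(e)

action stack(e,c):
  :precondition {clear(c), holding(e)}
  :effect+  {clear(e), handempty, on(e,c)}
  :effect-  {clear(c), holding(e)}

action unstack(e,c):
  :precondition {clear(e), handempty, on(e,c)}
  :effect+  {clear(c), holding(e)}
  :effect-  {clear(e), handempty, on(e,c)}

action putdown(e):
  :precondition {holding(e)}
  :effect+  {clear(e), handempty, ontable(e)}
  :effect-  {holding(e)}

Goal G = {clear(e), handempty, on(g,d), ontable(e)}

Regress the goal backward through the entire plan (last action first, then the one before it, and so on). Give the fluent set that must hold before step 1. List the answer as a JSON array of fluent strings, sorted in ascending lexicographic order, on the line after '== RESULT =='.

Work backward from the goal:
  through step 3 (putdown(e)): drop {clear(e), handempty, ontable(e)}, keep {on(g,d)}, require {holding(e)}
    → {holding(e), on(g,d)}
  through step 2 (unstack(e,c)): drop {holding(e)}, keep {on(g,d)}, require {clear(e), handempty, on(e,c)}
    → {clear(e), handempty, on(e,c), on(g,d)}
  through step 1 (stack(e,c)): drop {clear(e), handempty, on(e,c)}, keep {on(g,d)}, require {clear(c), holding(e)}
    → {clear(c), holding(e), on(g,d)}

== RESULT ==
["clear(c)", "holding(e)", "on(g,d)"]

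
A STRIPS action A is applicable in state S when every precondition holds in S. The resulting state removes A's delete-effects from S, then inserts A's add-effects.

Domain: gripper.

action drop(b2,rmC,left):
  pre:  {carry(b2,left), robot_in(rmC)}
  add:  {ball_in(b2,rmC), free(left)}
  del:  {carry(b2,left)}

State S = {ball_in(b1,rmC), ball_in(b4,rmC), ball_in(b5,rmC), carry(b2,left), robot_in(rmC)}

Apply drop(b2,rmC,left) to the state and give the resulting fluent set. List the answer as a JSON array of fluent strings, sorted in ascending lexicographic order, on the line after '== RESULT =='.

Compute (S \ del) ∪ add:
  pre ⊆ S: {carry(b2,left), robot_in(rmC)} ⊆ S  — applicable
  S \ del = {ball_in(b1,rmC), ball_in(b4,rmC), ball_in(b5,rmC), robot_in(rmC)}
  ∪ add   = {ball_in(b1,rmC), ball_in(b2,rmC), ball_in(b4,rmC), ball_in(b5,rmC), free(left), robot_in(rmC)}

== RESULT ==
["ball_in(b1,rmC)", "ball_in(b2,rmC)", "ball_in(b4,rmC)", "ball_in(b5,rmC)", "free(left)", "robot_in(rmC)"]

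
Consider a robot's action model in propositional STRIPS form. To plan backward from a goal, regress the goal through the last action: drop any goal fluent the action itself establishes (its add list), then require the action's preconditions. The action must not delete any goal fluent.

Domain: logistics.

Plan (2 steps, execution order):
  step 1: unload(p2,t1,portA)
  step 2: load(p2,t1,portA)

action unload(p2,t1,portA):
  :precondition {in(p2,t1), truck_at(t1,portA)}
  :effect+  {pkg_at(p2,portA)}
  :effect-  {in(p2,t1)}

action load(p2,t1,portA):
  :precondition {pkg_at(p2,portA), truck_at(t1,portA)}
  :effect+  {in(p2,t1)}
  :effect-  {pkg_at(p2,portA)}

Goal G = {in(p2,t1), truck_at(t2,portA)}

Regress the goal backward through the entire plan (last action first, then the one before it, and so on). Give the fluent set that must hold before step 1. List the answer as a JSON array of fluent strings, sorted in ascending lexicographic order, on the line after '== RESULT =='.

Work backward from the goal:
  through step 2 (load(p2,t1,portA)): drop {in(p2,t1)}, keep {truck_at(t2,portA)}, require {pkg_at(p2,portA), truck_at(t1,portA)}
    → {pkg_at(p2,portA), truck_at(t1,portA), truck_at(t2,portA)}
  through step 1 (unload(p2,t1,portA)): drop {pkg_at(p2,portA)}, keep {truck_at(t1,portA), truck_at(t2,portA)}, require {in(p2,t1), truck_at(t1,portA)}
    → {in(p2,t1), truck_at(t1,portA), truck_at(t2,portA)}

== RESULT ==
["in(p2,t1)", "truck_at(t1,portA)", "truck_at(t2,portA)"]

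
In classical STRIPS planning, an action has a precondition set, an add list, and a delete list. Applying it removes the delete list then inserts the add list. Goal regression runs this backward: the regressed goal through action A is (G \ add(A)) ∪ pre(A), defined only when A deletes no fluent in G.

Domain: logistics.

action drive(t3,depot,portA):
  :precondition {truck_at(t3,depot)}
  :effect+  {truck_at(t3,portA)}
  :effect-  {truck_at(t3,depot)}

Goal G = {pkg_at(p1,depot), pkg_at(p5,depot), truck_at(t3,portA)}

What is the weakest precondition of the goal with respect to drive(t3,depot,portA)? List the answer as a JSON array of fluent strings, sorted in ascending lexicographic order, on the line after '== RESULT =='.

Compute (G \ add) ∪ pre:
  G ∩ del = {}  (empty — regression defined)
  G \ add = {pkg_at(p1,depot), pkg_at(p5,depot), truck_at(t3,portA)} \ {truck_at(t3,portA)} = {pkg_at(p1,depot), pkg_at(p5,depot)}
  ∪ pre   = {pkg_at(p1,depot), pkg_at(p5,depot)} ∪ {truck_at(t3,depot)}
          = {pkg_at(p1,depot), pkg_at(p5,depot), truck_at(t3,depot)}

== RESULT ==
["pkg_at(p1,depot)", "pkg_at(p5,depot)", "truck_at(t3,depot)"]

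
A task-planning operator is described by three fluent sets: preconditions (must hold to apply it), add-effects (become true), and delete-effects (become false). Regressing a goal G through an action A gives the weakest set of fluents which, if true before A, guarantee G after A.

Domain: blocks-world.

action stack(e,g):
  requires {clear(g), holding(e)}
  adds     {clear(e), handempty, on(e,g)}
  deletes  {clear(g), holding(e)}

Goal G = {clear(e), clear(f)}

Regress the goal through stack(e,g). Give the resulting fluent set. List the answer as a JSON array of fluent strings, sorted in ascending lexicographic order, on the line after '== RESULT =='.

Regress:
  G ∩ del = {}  (empty — regression defined)
  G \ add = {clear(e), clear(f)} \ {clear(e), handempty, on(e,g)} = {clear(f)}
  ∪ pre   = {clear(f)} ∪ {clear(g), holding(e)}
          = {clear(f), clear(g), holding(e)}

== RESULT ==
["clear(f)", "clear(g)", "holding(e)"]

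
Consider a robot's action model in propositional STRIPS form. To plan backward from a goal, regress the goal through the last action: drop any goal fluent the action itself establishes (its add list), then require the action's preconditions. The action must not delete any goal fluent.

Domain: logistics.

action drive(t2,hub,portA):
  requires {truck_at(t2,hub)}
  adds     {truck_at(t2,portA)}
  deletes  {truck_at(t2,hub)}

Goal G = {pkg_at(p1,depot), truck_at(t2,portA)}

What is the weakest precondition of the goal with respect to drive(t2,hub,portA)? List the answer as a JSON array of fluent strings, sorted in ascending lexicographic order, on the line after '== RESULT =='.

Compute (G \ add) ∪ pre:
  G ∩ del = {}  (empty — regression defined)
  G \ add = {pkg_at(p1,depot), truck_at(t2,portA)} \ {truck_at(t2,portA)} = {pkg_at(p1,depot)}
  ∪ pre   = {pkg_at(p1,depot)} ∪ {truck_at(t2,hub)}
          = {pkg_at(p1,depot), truck_at(t2,hub)}

== RESULT ==
["pkg_at(p1,depot)", "truck_at(t2,hub)"]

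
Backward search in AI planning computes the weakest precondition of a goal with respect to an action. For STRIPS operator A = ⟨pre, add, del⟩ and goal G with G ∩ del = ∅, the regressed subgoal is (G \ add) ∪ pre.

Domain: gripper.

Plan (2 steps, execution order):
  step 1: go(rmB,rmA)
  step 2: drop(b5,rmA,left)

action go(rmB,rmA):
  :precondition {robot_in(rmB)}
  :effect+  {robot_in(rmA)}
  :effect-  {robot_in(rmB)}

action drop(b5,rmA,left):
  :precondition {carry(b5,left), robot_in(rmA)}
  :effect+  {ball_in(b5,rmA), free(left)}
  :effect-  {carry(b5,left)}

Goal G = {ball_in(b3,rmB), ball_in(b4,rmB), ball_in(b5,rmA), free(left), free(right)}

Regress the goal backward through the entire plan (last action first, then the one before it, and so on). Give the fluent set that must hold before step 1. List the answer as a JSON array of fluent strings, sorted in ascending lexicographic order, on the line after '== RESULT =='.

Regress step by step:
  through step 2 (drop(b5,rmA,left)): drop {ball_in(b5,rmA), free(left)}, keep {ball_in(b3,rmB), ball_in(b4,rmB), free(right)}, require {carry(b5,left), robot_in(rmA)}
    → {ball_in(b3,rmB), ball_in(b4,rmB), carry(b5,left), free(right), robot_in(rmA)}
  through step 1 (go(rmB,rmA)): drop {robot_in(rmA)}, keep {ball_in(b3,rmB), ball_in(b4,rmB), carry(b5,left), free(right)}, require {robot_in(rmB)}
    → {ball_in(b3,rmB), ball_in(b4,rmB), carry(b5,left), free(right), robot_in(rmB)}

== RESULT ==
["ball_in(b3,rmB)", "ball_in(b4,rmB)", "carry(b5,left)", "free(right)", "robot_in(rmB)"]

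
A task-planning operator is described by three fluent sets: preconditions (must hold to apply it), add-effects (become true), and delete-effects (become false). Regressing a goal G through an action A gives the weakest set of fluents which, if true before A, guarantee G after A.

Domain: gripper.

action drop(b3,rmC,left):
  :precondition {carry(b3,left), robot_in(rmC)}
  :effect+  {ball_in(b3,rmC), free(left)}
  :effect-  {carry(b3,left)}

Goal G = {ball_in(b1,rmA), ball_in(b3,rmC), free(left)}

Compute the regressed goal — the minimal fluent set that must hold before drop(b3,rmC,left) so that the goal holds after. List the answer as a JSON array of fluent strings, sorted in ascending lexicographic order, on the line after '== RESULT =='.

Regress:
  G ∩ del = {}  (empty — regression defined)
  G \ add = {ball_in(b1,rmA), ball_in(b3,rmC), free(left)} \ {ball_in(b3,rmC), free(left)} = {ball_in(b1,rmA)}
  ∪ pre   = {ball_in(b1,rmA)} ∪ {carry(b3,left), robot_in(rmC)}
          = {ball_in(b1,rmA), carry(b3,left), robot_in(rmC)}

== RESULT ==
["ball_in(b1,rmA)", "carry(b3,left)", "robot_in(rmC)"]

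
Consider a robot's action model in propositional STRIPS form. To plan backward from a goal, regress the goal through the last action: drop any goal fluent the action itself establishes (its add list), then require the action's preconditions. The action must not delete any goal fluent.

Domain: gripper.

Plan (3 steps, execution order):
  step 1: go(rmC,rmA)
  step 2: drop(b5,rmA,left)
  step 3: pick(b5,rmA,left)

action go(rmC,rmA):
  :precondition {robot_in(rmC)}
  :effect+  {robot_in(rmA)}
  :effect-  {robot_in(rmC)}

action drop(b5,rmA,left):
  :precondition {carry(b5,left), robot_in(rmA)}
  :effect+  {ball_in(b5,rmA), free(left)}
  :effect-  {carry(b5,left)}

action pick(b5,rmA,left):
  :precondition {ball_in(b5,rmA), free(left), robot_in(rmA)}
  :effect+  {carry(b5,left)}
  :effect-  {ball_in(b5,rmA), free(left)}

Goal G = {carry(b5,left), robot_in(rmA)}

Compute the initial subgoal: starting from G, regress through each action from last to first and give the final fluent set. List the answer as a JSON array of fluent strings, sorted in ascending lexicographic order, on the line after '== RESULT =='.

Work backward from the goal:
  through step 3 (pick(b5,rmA,left)): drop {carry(b5,left)}, keep {robot_in(rmA)}, require {ball_in(b5,rmA), free(left), robot_in(rmA)}
    → {ball_in(b5,rmA), free(left), robot_in(rmA)}
  through step 2 (drop(b5,rmA,left)): drop {ball_in(b5,rmA), free(left)}, keep {robot_in(rmA)}, require {carry(b5,left), robot_in(rmA)}
    → {carry(b5,left), robot_in(rmA)}
  through step 1 (go(rmC,rmA)): drop {robot_in(rmA)}, keep {carry(b5,left)}, require {robot_in(rmC)}
    → {carry(b5,left), robot_in(rmC)}

== RESULT ==
["carry(b5,left)", "robot_in(rmC)"]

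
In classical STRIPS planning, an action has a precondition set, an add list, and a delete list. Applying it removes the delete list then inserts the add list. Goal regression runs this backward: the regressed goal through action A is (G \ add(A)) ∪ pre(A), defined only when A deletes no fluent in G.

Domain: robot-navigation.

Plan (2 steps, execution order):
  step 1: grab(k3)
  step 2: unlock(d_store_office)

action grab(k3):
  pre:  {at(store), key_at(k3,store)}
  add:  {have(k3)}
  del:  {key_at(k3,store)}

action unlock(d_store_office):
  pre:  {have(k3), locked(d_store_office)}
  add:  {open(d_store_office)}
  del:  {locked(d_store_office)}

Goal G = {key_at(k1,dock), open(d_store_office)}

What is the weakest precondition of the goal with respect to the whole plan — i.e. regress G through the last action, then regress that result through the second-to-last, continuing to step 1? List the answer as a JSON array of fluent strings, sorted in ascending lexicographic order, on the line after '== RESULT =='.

Work backward from the goal:
  through step 2 (unlock(d_store_office)): drop {open(d_store_office)}, keep {key_at(k1,dock)}, require {have(k3), locked(d_store_office)}
    → {have(k3), key_at(k1,dock), locked(d_store_office)}
  through step 1 (grab(k3)): drop {have(k3)}, keep {key_at(k1,dock), locked(d_store_office)}, require {at(store), key_at(k3,store)}
    → {at(store), key_at(k1,dock), key_at(k3,store), locked(d_store_office)}

== RESULT ==
["at(store)", "key_at(k1,dock)", "key_at(k3,store)", "locked(d_store_office)"]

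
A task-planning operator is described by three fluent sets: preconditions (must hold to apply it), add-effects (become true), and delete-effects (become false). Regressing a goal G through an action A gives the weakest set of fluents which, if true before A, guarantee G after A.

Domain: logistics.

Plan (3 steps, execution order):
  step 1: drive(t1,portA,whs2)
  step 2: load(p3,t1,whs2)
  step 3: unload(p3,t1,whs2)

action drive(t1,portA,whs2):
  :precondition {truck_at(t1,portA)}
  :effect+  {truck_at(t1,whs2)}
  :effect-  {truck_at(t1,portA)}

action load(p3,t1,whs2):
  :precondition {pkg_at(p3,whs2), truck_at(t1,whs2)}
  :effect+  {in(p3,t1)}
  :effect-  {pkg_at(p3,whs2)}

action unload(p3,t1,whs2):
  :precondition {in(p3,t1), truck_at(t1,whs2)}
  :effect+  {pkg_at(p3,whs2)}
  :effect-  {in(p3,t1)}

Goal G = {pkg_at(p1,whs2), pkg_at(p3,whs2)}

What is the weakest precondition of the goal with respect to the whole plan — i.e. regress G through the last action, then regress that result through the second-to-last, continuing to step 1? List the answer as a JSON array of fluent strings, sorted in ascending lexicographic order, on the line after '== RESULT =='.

Work backward from the goal:
  through step 3 (unload(p3,t1,whs2)): drop {pkg_at(p3,whs2)}, keep {pkg_at(p1,whs2)}, require {in(p3,t1), truck_at(t1,whs2)}
    → {in(p3,t1), pkg_at(p1,whs2), truck_at(t1,whs2)}
  through step 2 (load(p3,t1,whs2)): drop {in(p3,t1)}, keep {pkg_at(p1,whs2), truck_at(t1,whs2)}, require {pkg_at(p3,whs2), truck_at(t1,whs2)}
    → {pkg_at(p1,whs2), pkg_at(p3,whs2), truck_at(t1,whs2)}
  through step 1 (drive(t1,portA,whs2)): drop {truck_at(t1,whs2)}, keep {pkg_at(p1,whs2), pkg_at(p3,whs2)}, require {truck_at(t1,portA)}
    → {pkg_at(p1,whs2), pkg_at(p3,whs2), truck_at(t1,portA)}

== RESULT ==
["pkg_at(p1,whs2)", "pkg_at(p3,whs2)", "truck_at(t1,portA)"]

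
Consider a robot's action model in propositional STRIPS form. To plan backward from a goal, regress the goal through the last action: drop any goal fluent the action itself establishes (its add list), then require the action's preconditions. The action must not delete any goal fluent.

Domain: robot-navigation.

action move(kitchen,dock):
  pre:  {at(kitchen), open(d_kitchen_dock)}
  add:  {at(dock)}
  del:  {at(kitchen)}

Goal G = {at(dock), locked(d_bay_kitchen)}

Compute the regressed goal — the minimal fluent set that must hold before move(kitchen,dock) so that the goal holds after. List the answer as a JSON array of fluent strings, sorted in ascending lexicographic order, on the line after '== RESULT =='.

Compute (G \ add) ∪ pre:
  G ∩ del = {}  (empty — regression defined)
  G \ add = {at(dock), locked(d_bay_kitchen)} \ {at(dock)} = {locked(d_bay_kitchen)}
  ∪ pre   = {locked(d_bay_kitchen)} ∪ {at(kitchen), open(d_kitchen_dock)}
          = {at(kitchen), locked(d_bay_kitchen), open(d_kitchen_dock)}

== RESULT ==
["at(kitchen)", "locked(d_bay_kitchen)", "open(d_kitchen_dock)"]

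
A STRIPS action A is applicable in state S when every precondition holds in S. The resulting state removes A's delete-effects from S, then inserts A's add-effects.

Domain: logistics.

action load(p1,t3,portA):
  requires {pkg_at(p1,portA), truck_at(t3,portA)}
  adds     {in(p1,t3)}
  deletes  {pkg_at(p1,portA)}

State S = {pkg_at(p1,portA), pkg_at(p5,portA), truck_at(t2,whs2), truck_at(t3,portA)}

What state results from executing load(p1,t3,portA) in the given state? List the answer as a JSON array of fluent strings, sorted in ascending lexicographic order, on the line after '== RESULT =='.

Compute (S \ del) ∪ add:
  pre ⊆ S: {pkg_at(p1,portA), truck_at(t3,portA)} ⊆ S  — applicable
  S \ del = {pkg_at(p5,portA), truck_at(t2,whs2), truck_at(t3,portA)}
  ∪ add   = {in(p1,t3), pkg_at(p5,portA), truck_at(t2,whs2), truck_at(t3,portA)}

== RESULT ==
["in(p1,t3)", "pkg_at(p5,portA)", "truck_at(t2,whs2)", "truck_at(t3,portA)"]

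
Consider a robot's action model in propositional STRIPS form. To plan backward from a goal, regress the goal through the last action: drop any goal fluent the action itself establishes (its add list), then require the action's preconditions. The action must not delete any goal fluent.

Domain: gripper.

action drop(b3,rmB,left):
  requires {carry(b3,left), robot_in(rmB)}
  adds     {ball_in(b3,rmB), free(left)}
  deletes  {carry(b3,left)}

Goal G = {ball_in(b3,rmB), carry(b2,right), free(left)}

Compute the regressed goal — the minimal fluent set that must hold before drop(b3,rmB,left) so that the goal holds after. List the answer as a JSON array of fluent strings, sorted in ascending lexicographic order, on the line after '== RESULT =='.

Compute (G \ add) ∪ pre:
  G ∩ del = {}  (empty — regression defined)
  G \ add = {ball_in(b3,rmB), carry(b2,right), free(left)} \ {ball_in(b3,rmB), free(left)} = {carry(b2,right)}
  ∪ pre   = {carry(b2,right)} ∪ {carry(b3,left), robot_in(rmB)}
          = {carry(b2,right), carry(b3,left), robot_in(rmB)}

== RESULT ==
["carry(b2,right)", "carry(b3,left)", "robot_in(rmB)"]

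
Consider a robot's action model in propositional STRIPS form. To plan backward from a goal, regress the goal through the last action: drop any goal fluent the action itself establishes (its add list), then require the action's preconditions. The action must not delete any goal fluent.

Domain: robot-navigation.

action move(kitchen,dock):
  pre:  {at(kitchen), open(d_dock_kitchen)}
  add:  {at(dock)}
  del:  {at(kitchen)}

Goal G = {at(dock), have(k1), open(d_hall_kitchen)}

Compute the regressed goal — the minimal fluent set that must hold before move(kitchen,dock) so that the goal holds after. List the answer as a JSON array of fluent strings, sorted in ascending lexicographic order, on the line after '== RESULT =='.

Compute (G \ add) ∪ pre:
  G ∩ del = {}  (empty — regression defined)
  G \ add = {at(dock), have(k1), open(d_hall_kitchen)} \ {at(dock)} = {have(k1), open(d_hall_kitchen)}
  ∪ pre   = {have(k1), open(d_hall_kitchen)} ∪ {at(kitchen), open(d_dock_kitchen)}
          = {at(kitchen), have(k1), open(d_dock_kitchen), open(d_hall_kitchen)}

== RESULT ==
["at(kitchen)", "have(k1)", "open(d_dock_kitchen)", "open(d_hall_kitchen)"]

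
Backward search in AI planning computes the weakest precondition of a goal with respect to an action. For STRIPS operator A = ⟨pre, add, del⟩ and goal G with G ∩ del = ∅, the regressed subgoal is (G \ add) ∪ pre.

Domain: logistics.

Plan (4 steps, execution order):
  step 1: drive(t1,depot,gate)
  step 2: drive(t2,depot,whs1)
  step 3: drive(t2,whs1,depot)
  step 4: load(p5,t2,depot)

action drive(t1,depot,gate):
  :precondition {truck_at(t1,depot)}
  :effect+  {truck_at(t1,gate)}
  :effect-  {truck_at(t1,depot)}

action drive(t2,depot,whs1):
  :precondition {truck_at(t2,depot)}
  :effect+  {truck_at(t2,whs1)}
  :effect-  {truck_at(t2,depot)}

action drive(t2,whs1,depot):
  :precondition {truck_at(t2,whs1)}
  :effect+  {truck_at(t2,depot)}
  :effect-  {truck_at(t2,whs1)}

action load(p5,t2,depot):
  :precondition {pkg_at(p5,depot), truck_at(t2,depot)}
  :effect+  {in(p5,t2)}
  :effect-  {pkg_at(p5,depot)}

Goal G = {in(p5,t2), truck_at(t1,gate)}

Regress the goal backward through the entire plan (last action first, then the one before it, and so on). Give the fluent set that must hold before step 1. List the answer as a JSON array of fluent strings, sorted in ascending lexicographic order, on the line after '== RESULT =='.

Regress step by step:
  through step 4 (load(p5,t2,depot)): drop {in(p5,t2)}, keep {truck_at(t1,gate)}, require {pkg_at(p5,depot), truck_at(t2,depot)}
    → {pkg_at(p5,depot), truck_at(t1,gate), truck_at(t2,depot)}
  through step 3 (drive(t2,whs1,depot)): drop {truck_at(t2,depot)}, keep {pkg_at(p5,depot), truck_at(t1,gate)}, require {truck_at(t2,whs1)}
    → {pkg_at(p5,depot), truck_at(t1,gate), truck_at(t2,whs1)}
  through step 2 (drive(t2,depot,whs1)): drop {truck_at(t2,whs1)}, keep {pkg_at(p5,depot), truck_at(t1,gate)}, require {truck_at(t2,depot)}
    → {pkg_at(p5,depot), truck_at(t1,gate), truck_at(t2,depot)}
  through step 1 (drive(t1,depot,gate)): drop {truck_at(t1,gate)}, keep {pkg_at(p5,depot), truck_at(t2,depot)}, require {truck_at(t1,depot)}
    → {pkg_at(p5,depot), truck_at(t1,depot), truck_at(t2,depot)}

== RESULT ==
["pkg_at(p5,depot)", "truck_at(t1,depot)", "truck_at(t2,depot)"]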